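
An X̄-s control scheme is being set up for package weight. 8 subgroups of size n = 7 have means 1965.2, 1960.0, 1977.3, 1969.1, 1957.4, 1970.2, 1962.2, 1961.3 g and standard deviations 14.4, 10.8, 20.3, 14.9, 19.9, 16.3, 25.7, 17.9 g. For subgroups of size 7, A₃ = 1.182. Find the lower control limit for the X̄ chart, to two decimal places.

X̄̄ = (1965.2 + 1960.0 + 1977.3 + 1969.1 + 1957.4 + 1970.2 + 1962.2 + 1961.3) / 8 = 1965.3375
s̄ = (14.4 + 10.8 + 20.3 + 14.9 + 19.9 + 16.3 + 25.7 + 17.9) / 8 = 17.5250
LCL = X̄̄ − A₃·s̄ = 1965.3375 − 1.182 × 17.5250 = 1944.6230

1944.62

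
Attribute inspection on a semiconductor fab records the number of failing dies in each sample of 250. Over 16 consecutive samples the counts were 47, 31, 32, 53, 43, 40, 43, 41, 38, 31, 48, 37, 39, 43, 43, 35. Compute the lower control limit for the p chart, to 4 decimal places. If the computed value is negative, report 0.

p̄ = Σdᵢ / (k·n) = 644 / (16 × 250) = 0.16100
LCL = p̄ − 3·√(p̄(1−p̄)/n) = 0.16100 − 3 × 0.02324 = 0.09127

0.0913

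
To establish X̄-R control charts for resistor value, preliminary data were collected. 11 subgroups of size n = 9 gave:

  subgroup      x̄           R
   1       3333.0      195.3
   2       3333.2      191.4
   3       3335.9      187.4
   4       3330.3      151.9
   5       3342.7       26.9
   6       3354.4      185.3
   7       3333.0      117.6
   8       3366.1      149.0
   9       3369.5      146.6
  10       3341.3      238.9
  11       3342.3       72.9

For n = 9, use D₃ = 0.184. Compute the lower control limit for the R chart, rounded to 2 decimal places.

27.82

R̄ = (195.3 + 191.4 + 187.4 + 151.9 + 26.9 + 185.3 + 117.6 + 149.0 + 146.6 + 238.9 + 72.9) / 11 = 1663.2000 / 11 = 151.2000
LCL_R = D₃·R̄ = 0.184 × 151.2000 = 27.8208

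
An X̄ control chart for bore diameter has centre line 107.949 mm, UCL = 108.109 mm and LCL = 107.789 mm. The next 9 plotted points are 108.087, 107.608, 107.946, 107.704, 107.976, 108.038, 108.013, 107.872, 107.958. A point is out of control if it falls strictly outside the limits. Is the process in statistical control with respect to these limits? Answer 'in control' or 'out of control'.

out of control

Compare each point to [107.789, 108.109]: sample 2 = 107.608 < LCL; sample 4 = 107.704 < LCL.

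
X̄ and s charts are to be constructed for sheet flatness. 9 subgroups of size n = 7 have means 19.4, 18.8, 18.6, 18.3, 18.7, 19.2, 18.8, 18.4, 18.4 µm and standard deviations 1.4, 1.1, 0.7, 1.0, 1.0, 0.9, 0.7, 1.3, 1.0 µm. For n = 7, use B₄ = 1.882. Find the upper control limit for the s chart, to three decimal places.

1.903

s̄ = (1.4 + 1.1 + 0.7 + 1.0 + 1.0 + 0.9 + 0.7 + 1.3 + 1.0) / 9 = 1.0111
UCL_s = B₄·s̄ = 1.882 × 1.0111 = 1.9029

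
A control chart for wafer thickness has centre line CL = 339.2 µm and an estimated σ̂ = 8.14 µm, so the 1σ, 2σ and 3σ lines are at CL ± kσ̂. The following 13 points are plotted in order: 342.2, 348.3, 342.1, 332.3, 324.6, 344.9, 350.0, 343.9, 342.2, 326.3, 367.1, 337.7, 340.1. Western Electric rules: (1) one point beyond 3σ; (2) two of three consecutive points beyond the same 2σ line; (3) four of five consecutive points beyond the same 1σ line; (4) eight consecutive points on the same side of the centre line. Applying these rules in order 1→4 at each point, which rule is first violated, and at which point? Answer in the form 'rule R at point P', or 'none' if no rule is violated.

rule 1 at point 11

Zone of each point (C = within 1σ̂, B = 1σ̂–2σ̂, A = 2σ̂–3σ̂, * = beyond 3σ̂; sign = side of CL): 1:+C, 2:+B, 3:+C, 4:-C, 5:-B, 6:+C, 7:+B, 8:+C, 9:+C, 10:-B, 11:+*, 12:-C, 13:+C
Rule 1 (one point beyond the 3σ limits) is satisfied at point 11.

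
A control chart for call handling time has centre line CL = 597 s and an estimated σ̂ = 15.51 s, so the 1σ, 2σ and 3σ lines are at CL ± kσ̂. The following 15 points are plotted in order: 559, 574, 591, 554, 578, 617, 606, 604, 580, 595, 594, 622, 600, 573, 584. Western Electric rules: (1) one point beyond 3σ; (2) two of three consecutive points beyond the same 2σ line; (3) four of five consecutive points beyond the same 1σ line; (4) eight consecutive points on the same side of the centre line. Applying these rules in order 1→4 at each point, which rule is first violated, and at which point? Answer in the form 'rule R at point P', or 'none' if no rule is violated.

Zone of each point (C = within 1σ̂, B = 1σ̂–2σ̂, A = 2σ̂–3σ̂, * = beyond 3σ̂; sign = side of CL): 1:-A, 2:-B, 3:-C, 4:-A, 5:-B, 6:+B, 7:+C, 8:+C, 9:-B, 10:-C, 11:-C, 12:+B, 13:+C, 14:-B, 15:-C
Rule 3 (four of five consecutive points beyond the same 1σ limit) is satisfied at point 5.

rule 3 at point 5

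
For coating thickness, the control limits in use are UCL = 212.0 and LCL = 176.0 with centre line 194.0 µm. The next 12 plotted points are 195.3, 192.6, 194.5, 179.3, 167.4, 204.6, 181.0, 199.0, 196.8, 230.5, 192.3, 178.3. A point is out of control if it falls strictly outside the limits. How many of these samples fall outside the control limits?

Compare each point to [176.0, 212.0]: sample 5 = 167.4 < LCL; sample 10 = 230.5 > UCL.

2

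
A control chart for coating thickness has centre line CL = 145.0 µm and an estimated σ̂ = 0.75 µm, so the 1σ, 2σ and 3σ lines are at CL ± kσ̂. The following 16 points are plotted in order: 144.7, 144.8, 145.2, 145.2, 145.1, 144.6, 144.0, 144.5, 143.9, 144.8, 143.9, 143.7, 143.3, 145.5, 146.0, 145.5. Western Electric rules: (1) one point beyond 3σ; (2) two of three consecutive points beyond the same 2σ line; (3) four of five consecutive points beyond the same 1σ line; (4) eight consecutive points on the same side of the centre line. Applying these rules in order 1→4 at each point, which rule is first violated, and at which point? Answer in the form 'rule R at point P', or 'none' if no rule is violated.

rule 3 at point 13

Zone of each point (C = within 1σ̂, B = 1σ̂–2σ̂, A = 2σ̂–3σ̂, * = beyond 3σ̂; sign = side of CL): 1:-C, 2:-C, 3:+C, 4:+C, 5:+C, 6:-C, 7:-B, 8:-C, 9:-B, 10:-C, 11:-B, 12:-B, 13:-A, 14:+C, 15:+B, 16:+C
Rule 3 (four of five consecutive points beyond the same 1σ limit) is satisfied at point 13.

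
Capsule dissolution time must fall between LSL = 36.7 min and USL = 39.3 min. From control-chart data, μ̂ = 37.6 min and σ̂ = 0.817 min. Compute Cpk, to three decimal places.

Cpu = (USL − μ̂) / (3σ̂) = (39.3 − 37.6) / (3 × 0.817) = 0.6936; Cpl = (μ̂ − LSL) / (3σ̂) = (37.6 − 36.7) / (3 × 0.817) = 0.3672; Cpk = min(Cpu, Cpl) = 0.3672

0.367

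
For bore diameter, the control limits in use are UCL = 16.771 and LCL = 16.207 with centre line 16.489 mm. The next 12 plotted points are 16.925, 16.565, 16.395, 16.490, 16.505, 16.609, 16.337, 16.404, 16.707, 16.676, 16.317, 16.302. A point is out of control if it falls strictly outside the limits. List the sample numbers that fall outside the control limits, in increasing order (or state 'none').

1

Compare each point to [16.207, 16.771]: sample 1 = 16.925 > UCL.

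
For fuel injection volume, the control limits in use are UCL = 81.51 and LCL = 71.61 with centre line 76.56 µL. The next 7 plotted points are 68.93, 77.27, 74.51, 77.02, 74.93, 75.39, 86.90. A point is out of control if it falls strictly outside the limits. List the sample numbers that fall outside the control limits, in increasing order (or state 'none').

1, 7

Compare each point to [71.61, 81.51]: sample 1 = 68.93 < LCL; sample 7 = 86.90 > UCL.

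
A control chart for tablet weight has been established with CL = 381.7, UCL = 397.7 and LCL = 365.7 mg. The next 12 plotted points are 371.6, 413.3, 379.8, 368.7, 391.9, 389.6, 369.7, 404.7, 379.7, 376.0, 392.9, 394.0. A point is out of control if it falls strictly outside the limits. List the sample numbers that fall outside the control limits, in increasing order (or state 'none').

2, 8

Compare each point to [365.7, 397.7]: sample 2 = 413.3 > UCL; sample 8 = 404.7 > UCL.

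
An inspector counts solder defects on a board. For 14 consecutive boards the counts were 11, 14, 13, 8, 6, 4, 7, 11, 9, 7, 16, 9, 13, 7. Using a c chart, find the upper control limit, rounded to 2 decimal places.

c̄ = (11 + 14 + 13 + 8 + 6 + 4 + 7 + 11 + 9 + 7 + 16 + 9 + 13 + 7) / 14 = 135 / 14 = 9.6429
UCL = c̄ + 3√c̄ = 9.6429 + 3 × √9.6429 = 9.6429 + 3 × 3.1053 = 18.9587

18.96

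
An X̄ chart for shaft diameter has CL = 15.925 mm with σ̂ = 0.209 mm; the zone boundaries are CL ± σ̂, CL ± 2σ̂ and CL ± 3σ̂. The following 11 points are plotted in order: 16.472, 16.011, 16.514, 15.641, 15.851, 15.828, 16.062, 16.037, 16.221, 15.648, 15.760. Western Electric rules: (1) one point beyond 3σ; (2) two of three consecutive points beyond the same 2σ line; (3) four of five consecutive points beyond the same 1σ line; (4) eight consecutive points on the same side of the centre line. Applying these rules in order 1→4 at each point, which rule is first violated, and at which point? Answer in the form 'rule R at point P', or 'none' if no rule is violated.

Zone of each point (C = within 1σ̂, B = 1σ̂–2σ̂, A = 2σ̂–3σ̂, * = beyond 3σ̂; sign = side of CL): 1:+A, 2:+C, 3:+A, 4:-B, 5:-C, 6:-C, 7:+C, 8:+C, 9:+B, 10:-B, 11:-C
Rule 2 (two of three consecutive points beyond the same 2σ limit) is satisfied at point 3.

rule 2 at point 3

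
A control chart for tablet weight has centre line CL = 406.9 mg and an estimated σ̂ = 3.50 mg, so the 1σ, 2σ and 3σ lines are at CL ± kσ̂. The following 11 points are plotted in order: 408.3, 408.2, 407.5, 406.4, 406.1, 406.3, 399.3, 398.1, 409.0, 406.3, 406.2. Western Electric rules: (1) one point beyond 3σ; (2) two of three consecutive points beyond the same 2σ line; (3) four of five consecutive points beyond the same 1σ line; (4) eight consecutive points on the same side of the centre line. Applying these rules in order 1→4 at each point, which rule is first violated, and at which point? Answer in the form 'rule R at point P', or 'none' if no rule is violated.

rule 2 at point 8

Zone of each point (C = within 1σ̂, B = 1σ̂–2σ̂, A = 2σ̂–3σ̂, * = beyond 3σ̂; sign = side of CL): 1:+C, 2:+C, 3:+C, 4:-C, 5:-C, 6:-C, 7:-A, 8:-A, 9:+C, 10:-C, 11:-C
Rule 2 (two of three consecutive points beyond the same 2σ limit) is satisfied at point 8.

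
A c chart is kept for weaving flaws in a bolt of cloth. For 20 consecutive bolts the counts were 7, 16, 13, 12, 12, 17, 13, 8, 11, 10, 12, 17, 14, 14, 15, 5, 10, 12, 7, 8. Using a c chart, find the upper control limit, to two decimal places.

c̄ = (7 + 16 + 13 + 12 + 12 + 17 + 13 + 8 + 11 + 10 + 12 + 17 + 14 + 14 + 15 + 5 + 10 + 12 + 7 + 8) / 20 = 233 / 20 = 11.6500
UCL = c̄ + 3√c̄ = 11.6500 + 3 × √11.6500 = 11.6500 + 3 × 3.4132 = 21.8896

21.89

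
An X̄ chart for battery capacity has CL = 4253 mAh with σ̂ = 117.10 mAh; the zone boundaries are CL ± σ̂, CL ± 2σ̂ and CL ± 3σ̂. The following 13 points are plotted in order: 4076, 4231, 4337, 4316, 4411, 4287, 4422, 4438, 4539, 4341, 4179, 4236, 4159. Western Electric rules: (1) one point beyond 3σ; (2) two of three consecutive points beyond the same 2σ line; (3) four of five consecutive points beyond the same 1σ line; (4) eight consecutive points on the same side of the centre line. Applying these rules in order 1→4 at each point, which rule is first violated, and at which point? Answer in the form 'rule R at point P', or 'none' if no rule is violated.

Zone of each point (C = within 1σ̂, B = 1σ̂–2σ̂, A = 2σ̂–3σ̂, * = beyond 3σ̂; sign = side of CL): 1:-B, 2:-C, 3:+C, 4:+C, 5:+B, 6:+C, 7:+B, 8:+B, 9:+A, 10:+C, 11:-C, 12:-C, 13:-C
Rule 3 (four of five consecutive points beyond the same 1σ limit) is satisfied at point 9.

rule 3 at point 9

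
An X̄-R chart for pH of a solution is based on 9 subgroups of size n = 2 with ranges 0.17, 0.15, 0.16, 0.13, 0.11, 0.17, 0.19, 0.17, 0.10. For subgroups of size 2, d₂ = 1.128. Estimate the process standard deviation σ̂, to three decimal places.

0.133

R̄ = (0.17 + 0.15 + 0.16 + 0.13 + 0.11 + 0.17 + 0.19 + 0.17 + 0.10) / 9 = 0.1500
σ̂ = R̄ / d₂ = 0.1500 / 1.128 = 0.1330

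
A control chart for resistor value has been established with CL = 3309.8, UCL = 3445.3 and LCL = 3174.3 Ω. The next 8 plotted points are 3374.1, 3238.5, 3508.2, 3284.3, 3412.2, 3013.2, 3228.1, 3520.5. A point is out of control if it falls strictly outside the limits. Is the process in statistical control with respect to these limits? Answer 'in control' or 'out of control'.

out of control

Compare each point to [3174.3, 3445.3]: sample 3 = 3508.2 > UCL; sample 6 = 3013.2 < LCL; sample 8 = 3520.5 > UCL.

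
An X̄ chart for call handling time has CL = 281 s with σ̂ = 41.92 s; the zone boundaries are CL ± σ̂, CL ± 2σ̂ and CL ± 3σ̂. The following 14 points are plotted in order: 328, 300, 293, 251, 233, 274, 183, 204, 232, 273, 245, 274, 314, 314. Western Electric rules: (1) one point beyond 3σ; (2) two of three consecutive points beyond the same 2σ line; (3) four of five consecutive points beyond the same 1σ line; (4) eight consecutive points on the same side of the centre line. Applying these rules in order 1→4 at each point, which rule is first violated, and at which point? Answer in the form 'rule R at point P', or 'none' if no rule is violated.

Zone of each point (C = within 1σ̂, B = 1σ̂–2σ̂, A = 2σ̂–3σ̂, * = beyond 3σ̂; sign = side of CL): 1:+B, 2:+C, 3:+C, 4:-C, 5:-B, 6:-C, 7:-A, 8:-B, 9:-B, 10:-C, 11:-C, 12:-C, 13:+C, 14:+C
Rule 3 (four of five consecutive points beyond the same 1σ limit) is satisfied at point 9.

rule 3 at point 9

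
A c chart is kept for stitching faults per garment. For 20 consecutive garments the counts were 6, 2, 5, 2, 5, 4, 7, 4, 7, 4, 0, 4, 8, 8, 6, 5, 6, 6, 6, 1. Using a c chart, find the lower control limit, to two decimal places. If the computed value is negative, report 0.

0.00

c̄ = (6 + 2 + 5 + 2 + 5 + 4 + 7 + 4 + 7 + 4 + 0 + 4 + 8 + 8 + 6 + 5 + 6 + 6 + 6 + 1) / 20 = 96 / 20 = 4.8000
LCL = c̄ − 3√c̄ = 4.8000 − 3 × 2.1909 = -1.7727 → 0 (cannot be negative)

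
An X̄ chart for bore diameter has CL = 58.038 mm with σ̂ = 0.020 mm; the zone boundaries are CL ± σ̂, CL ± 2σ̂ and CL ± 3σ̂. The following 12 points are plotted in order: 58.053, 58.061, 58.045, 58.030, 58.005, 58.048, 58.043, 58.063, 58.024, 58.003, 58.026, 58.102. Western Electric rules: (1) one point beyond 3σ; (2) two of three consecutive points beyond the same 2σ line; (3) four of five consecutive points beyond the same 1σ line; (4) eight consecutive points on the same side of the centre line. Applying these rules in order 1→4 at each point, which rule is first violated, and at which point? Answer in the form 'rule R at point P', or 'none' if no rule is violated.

Zone of each point (C = within 1σ̂, B = 1σ̂–2σ̂, A = 2σ̂–3σ̂, * = beyond 3σ̂; sign = side of CL): 1:+C, 2:+B, 3:+C, 4:-C, 5:-B, 6:+C, 7:+C, 8:+B, 9:-C, 10:-B, 11:-C, 12:+*
Rule 1 (one point beyond the 3σ limits) is satisfied at point 12.

rule 1 at point 12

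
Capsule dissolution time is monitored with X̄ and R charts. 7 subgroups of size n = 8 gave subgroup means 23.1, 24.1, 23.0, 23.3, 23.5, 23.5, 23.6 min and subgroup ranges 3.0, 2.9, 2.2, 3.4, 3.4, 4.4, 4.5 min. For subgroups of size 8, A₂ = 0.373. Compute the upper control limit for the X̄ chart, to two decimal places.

24.71

X̄̄ = (23.1 + 24.1 + 23.0 + 23.3 + 23.5 + 23.5 + 23.6) / 7 = 164.1000 / 7 = 23.4429
R̄ = (3.0 + 2.9 + 2.2 + 3.4 + 3.4 + 4.4 + 4.5) / 7 = 23.8000 / 7 = 3.4000
UCL = X̄̄ + A₂·R̄ = 23.4429 + 0.373 × 3.4000 = 24.7111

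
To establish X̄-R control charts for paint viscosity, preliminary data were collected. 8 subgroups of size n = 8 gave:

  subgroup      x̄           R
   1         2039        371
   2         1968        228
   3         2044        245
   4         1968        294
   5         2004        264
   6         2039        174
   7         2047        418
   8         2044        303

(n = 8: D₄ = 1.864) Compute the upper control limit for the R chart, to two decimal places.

R̄ = (371 + 228 + 245 + 294 + 264 + 174 + 418 + 303) / 8 = 2297.0000 / 8 = 287.1250
UCL_R = D₄·R̄ = 1.864 × 287.1250 = 535.2010

535.20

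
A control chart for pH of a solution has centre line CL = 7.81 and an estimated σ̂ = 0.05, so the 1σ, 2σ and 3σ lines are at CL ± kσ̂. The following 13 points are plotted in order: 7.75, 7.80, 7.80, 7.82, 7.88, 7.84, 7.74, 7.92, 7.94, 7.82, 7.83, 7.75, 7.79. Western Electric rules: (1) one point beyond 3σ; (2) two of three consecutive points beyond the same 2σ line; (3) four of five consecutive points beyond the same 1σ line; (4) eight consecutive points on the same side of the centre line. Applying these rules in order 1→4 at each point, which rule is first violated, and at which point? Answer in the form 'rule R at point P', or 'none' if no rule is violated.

rule 2 at point 9

Zone of each point (C = within 1σ̂, B = 1σ̂–2σ̂, A = 2σ̂–3σ̂, * = beyond 3σ̂; sign = side of CL): 1:-B, 2:-C, 3:-C, 4:+C, 5:+B, 6:+C, 7:-B, 8:+A, 9:+A, 10:+C, 11:+C, 12:-B, 13:-C
Rule 2 (two of three consecutive points beyond the same 2σ limit) is satisfied at point 9.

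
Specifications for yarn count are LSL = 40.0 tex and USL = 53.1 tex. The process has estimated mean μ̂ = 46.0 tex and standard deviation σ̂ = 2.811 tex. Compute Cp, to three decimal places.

Cp = (USL − LSL) / (6σ̂) = (53.1 − 40.0) / (6 × 2.811) = 13.1000 / 16.8660 = 0.7767

0.777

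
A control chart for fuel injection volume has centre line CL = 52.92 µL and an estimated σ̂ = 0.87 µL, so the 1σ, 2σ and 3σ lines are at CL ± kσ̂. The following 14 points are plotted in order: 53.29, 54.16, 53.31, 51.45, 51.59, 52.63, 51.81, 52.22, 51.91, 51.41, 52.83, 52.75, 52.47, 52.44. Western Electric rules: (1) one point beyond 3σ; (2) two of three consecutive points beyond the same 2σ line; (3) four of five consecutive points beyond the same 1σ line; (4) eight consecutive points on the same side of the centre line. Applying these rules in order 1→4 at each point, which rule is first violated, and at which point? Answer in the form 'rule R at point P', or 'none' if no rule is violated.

Zone of each point (C = within 1σ̂, B = 1σ̂–2σ̂, A = 2σ̂–3σ̂, * = beyond 3σ̂; sign = side of CL): 1:+C, 2:+B, 3:+C, 4:-B, 5:-B, 6:-C, 7:-B, 8:-C, 9:-B, 10:-B, 11:-C, 12:-C, 13:-C, 14:-C
Rule 4 (eight consecutive points on the same side of the centre line) is satisfied at point 11.

rule 4 at point 11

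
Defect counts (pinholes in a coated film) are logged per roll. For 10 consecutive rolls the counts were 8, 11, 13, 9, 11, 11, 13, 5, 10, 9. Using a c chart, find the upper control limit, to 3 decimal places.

c̄ = (8 + 11 + 13 + 9 + 11 + 11 + 13 + 5 + 10 + 9) / 10 = 100 / 10 = 10.0000
UCL = c̄ + 3√c̄ = 10.0000 + 3 × √10.0000 = 10.0000 + 3 × 3.1623 = 19.4868

19.487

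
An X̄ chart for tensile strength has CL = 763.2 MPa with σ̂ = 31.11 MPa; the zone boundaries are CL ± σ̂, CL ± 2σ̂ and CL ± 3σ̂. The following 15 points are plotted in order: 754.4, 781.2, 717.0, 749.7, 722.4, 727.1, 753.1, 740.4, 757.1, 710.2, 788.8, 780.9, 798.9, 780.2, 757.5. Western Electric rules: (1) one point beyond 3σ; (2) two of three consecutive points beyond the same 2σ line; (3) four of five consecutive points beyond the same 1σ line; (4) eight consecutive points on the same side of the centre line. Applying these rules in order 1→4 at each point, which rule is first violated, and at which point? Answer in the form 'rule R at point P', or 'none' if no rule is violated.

rule 4 at point 10

Zone of each point (C = within 1σ̂, B = 1σ̂–2σ̂, A = 2σ̂–3σ̂, * = beyond 3σ̂; sign = side of CL): 1:-C, 2:+C, 3:-B, 4:-C, 5:-B, 6:-B, 7:-C, 8:-C, 9:-C, 10:-B, 11:+C, 12:+C, 13:+B, 14:+C, 15:-C
Rule 4 (eight consecutive points on the same side of the centre line) is satisfied at point 10.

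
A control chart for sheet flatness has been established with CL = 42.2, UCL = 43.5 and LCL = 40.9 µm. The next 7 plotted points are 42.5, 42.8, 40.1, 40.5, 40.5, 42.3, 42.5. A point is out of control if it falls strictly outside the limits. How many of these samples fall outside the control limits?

Compare each point to [40.9, 43.5]: sample 3 = 40.1 < LCL; sample 4 = 40.5 < LCL; sample 5 = 40.5 < LCL.

3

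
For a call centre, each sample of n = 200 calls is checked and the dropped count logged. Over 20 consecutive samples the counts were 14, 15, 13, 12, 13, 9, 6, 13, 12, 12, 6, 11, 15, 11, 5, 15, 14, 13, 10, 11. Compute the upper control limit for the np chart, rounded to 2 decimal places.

21.38

p̄ = Σdᵢ / (k·n) = 230 / (20 × 200) = 0.05750
UCL = np̄ + 3·√(np̄(1−p̄)) = 11.5000 + 3 × √(11.5000×0.94250) = 11.5000 + 3 × 3.2922 = 21.3767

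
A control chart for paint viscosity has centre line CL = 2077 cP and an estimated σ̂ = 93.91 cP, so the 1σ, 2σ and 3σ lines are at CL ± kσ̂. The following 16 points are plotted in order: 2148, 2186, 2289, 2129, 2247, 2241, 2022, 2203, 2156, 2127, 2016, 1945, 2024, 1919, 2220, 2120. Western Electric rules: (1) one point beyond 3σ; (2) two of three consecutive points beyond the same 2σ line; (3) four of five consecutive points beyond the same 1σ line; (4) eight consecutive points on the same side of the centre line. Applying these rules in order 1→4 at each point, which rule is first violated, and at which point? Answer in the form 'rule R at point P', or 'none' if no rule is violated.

Zone of each point (C = within 1σ̂, B = 1σ̂–2σ̂, A = 2σ̂–3σ̂, * = beyond 3σ̂; sign = side of CL): 1:+C, 2:+B, 3:+A, 4:+C, 5:+B, 6:+B, 7:-C, 8:+B, 9:+C, 10:+C, 11:-C, 12:-B, 13:-C, 14:-B, 15:+B, 16:+C
Rule 3 (four of five consecutive points beyond the same 1σ limit) is satisfied at point 6.

rule 3 at point 6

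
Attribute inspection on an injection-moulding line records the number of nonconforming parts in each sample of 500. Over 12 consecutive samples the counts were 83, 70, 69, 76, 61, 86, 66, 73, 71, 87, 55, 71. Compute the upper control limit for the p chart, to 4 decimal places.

0.1919

p̄ = Σdᵢ / (k·n) = 868 / (12 × 500) = 0.14467
UCL = p̄ + 3·√(p̄(1−p̄)/n) = 0.14467 + 3 × √(0.14467×0.85533/500) = 0.14467 + 3 × 0.01573 = 0.19186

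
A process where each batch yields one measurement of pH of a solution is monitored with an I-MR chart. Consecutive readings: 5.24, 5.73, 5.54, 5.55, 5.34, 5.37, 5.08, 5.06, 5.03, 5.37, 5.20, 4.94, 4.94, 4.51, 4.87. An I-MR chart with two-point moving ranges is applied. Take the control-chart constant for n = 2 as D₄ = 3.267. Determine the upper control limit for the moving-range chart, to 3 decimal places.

Moving ranges: 0.49, 0.19, 0.01, 0.21, 0.03, 0.29, 0.02, 0.03, 0.34, 0.17, 0.26, 0.00, 0.43, 0.36; M̄R̄ = 2.8300 / 14 = 0.2021
UCL_MR = D₄·M̄R̄ = 3.267 × 0.2021 = 0.6604

0.660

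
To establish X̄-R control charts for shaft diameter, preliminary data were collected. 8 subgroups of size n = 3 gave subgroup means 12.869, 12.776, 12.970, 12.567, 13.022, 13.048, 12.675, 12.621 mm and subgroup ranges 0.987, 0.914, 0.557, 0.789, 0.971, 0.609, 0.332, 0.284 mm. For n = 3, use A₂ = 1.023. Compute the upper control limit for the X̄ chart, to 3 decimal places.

13.515

X̄̄ = (12.869 + 12.776 + 12.970 + 12.567 + 13.022 + 13.048 + 12.675 + 12.621) / 8 = 102.5480 / 8 = 12.8185
R̄ = (0.987 + 0.914 + 0.557 + 0.789 + 0.971 + 0.609 + 0.332 + 0.284) / 8 = 5.4430 / 8 = 0.6804
UCL = X̄̄ + A₂·R̄ = 12.8185 + 1.023 × 0.6804 = 13.5145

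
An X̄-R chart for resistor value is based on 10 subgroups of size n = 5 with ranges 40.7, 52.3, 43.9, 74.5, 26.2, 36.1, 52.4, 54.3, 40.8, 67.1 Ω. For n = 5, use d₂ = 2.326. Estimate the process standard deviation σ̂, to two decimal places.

20.99

R̄ = (40.7 + 52.3 + 43.9 + 74.5 + 26.2 + 36.1 + 52.4 + 54.3 + 40.8 + 67.1) / 10 = 48.8300
σ̂ = R̄ / d₂ = 48.8300 / 2.326 = 20.9931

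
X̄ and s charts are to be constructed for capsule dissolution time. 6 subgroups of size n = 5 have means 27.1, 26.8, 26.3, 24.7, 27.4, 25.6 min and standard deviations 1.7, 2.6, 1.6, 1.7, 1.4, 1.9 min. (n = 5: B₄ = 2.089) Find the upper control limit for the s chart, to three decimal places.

s̄ = (1.7 + 2.6 + 1.6 + 1.7 + 1.4 + 1.9) / 6 = 1.8167
UCL_s = B₄·s̄ = 2.089 × 1.8167 = 3.7950

3.795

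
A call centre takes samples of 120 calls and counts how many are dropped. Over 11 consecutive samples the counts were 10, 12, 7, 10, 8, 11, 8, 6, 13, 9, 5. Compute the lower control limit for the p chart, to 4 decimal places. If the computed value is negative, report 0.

p̄ = Σdᵢ / (k·n) = 99 / (11 × 120) = 0.07500
LCL = p̄ − 3·√(p̄(1−p̄)/n) = 0.07500 − 3 × 0.02404 = 0.00287

0.0029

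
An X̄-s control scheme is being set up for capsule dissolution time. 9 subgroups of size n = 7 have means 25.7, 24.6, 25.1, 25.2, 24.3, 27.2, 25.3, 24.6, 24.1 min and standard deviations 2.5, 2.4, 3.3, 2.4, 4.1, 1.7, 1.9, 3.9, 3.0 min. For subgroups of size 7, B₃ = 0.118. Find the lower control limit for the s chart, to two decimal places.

s̄ = (2.5 + 2.4 + 3.3 + 2.4 + 4.1 + 1.7 + 1.9 + 3.9 + 3.0) / 9 = 2.8000
LCL_s = B₃·s̄ = 0.118 × 2.8000 = 0.3304

0.33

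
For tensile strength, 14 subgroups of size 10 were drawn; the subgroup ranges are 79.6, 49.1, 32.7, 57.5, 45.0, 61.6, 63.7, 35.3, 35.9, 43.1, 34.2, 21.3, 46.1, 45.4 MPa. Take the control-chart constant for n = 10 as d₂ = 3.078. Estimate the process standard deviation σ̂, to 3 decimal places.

R̄ = (79.6 + 49.1 + 32.7 + 57.5 + 45.0 + 61.6 + 63.7 + 35.3 + 35.9 + 43.1 + 34.2 + 21.3 + 46.1 + 45.4) / 14 = 46.4643
σ̂ = R̄ / d₂ = 46.4643 / 3.078 = 15.0956

15.096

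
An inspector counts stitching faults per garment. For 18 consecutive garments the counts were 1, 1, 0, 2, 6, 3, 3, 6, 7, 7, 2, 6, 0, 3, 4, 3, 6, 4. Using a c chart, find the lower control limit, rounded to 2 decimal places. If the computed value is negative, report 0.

c̄ = (1 + 1 + 0 + 2 + 6 + 3 + 3 + 6 + 7 + 7 + 2 + 6 + 0 + 3 + 4 + 3 + 6 + 4) / 18 = 64 / 18 = 3.5556
LCL = c̄ − 3√c̄ = 3.5556 − 3 × 1.8856 = -2.1013 → 0 (cannot be negative)

0.00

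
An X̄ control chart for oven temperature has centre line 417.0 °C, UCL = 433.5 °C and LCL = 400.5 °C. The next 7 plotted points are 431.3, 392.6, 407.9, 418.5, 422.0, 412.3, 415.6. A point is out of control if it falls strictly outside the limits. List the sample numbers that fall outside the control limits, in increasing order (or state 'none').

2

Compare each point to [400.5, 433.5]: sample 2 = 392.6 < LCL.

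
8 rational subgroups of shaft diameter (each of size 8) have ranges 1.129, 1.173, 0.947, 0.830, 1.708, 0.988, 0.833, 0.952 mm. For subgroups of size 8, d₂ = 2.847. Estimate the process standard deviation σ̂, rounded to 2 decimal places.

0.38

R̄ = (1.129 + 1.173 + 0.947 + 0.830 + 1.708 + 0.988 + 0.833 + 0.952) / 8 = 1.0700
σ̂ = R̄ / d₂ = 1.0700 / 2.847 = 0.3758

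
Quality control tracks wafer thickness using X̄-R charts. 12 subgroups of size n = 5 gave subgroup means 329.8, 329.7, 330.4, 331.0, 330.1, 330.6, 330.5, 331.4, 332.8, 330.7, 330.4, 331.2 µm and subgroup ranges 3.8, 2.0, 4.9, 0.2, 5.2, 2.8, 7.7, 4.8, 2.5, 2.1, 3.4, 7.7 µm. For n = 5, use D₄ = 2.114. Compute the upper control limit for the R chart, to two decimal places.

8.30

R̄ = (3.8 + 2.0 + 4.9 + 0.2 + 5.2 + 2.8 + 7.7 + 4.8 + 2.5 + 2.1 + 3.4 + 7.7) / 12 = 47.1000 / 12 = 3.9250
UCL_R = D₄·R̄ = 2.114 × 3.9250 = 8.2974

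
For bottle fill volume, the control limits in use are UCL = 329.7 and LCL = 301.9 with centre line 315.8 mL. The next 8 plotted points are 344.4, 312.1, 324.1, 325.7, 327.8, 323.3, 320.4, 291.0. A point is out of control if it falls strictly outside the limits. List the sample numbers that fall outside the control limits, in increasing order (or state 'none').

1, 8

Compare each point to [301.9, 329.7]: sample 1 = 344.4 > UCL; sample 8 = 291.0 < LCL.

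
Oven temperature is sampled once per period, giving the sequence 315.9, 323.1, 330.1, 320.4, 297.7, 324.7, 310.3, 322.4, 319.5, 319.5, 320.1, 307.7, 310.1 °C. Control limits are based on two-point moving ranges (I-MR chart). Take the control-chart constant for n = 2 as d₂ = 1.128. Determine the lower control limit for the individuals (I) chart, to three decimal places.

X̄ = (315.9 + 323.1 + 330.1 + 320.4 + 297.7 + 324.7 + 310.3 + 322.4 + 319.5 + 319.5 + 320.1 + 307.7 + 310.1) / 13 = 317.0385
Moving ranges: 7.2, 7.0, 9.7, 22.7, 27.0, 14.4, 12.1, 2.9, 0.0, 0.6, 12.4, 2.4; M̄R̄ = 118.4000 / 12 = 9.8667
LCL = X̄ − 3·M̄R̄/d₂ = 317.0385 − 3 × 9.8667 / 1.128 = 290.7973

290.797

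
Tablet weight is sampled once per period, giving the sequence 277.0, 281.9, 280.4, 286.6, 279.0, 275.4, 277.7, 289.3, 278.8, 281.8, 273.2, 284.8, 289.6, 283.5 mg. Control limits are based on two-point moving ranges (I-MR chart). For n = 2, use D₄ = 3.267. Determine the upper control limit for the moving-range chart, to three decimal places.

Moving ranges: 4.9, 1.5, 6.2, 7.6, 3.6, 2.3, 11.6, 10.5, 3.0, 8.6, 11.6, 4.8, 6.1; M̄R̄ = 82.3000 / 13 = 6.3308
UCL_MR = D₄·M̄R̄ = 3.267 × 6.3308 = 20.6826

20.683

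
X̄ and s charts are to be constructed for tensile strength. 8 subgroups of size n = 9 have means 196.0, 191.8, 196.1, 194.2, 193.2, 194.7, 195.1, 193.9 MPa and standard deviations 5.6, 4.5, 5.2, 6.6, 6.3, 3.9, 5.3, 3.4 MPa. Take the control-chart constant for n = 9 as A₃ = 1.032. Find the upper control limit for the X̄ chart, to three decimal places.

X̄̄ = (196.0 + 191.8 + 196.1 + 194.2 + 193.2 + 194.7 + 195.1 + 193.9) / 8 = 194.3750
s̄ = (5.6 + 4.5 + 5.2 + 6.6 + 6.3 + 3.9 + 5.3 + 3.4) / 8 = 5.1000
UCL = X̄̄ + A₃·s̄ = 194.3750 + 1.032 × 5.1000 = 199.6382

199.638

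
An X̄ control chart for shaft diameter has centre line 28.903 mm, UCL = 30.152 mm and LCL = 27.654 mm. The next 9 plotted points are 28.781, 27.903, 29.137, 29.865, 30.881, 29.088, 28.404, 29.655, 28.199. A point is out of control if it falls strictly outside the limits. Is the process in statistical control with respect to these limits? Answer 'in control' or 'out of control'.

Compare each point to [27.654, 30.152]: sample 5 = 30.881 > UCL.

out of control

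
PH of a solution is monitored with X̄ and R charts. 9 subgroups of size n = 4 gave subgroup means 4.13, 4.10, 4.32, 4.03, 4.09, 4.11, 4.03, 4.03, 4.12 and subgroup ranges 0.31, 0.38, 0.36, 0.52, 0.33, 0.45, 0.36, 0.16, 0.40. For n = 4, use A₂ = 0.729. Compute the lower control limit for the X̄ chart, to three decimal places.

3.842

X̄̄ = (4.13 + 4.10 + 4.32 + 4.03 + 4.09 + 4.11 + 4.03 + 4.03 + 4.12) / 9 = 36.9600 / 9 = 4.1067
R̄ = (0.31 + 0.38 + 0.36 + 0.52 + 0.33 + 0.45 + 0.36 + 0.16 + 0.40) / 9 = 3.2700 / 9 = 0.3633
LCL = X̄̄ − A₂·R̄ = 4.1067 − 0.729 × 0.3633 = 3.8418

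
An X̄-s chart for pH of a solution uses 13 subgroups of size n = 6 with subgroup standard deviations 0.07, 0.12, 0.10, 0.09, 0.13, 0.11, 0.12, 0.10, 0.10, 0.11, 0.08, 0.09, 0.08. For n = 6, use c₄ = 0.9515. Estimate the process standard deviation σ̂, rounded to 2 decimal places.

0.11

s̄ = (0.07 + 0.12 + 0.10 + 0.09 + 0.13 + 0.11 + 0.12 + 0.10 + 0.10 + 0.11 + 0.08 + 0.09 + 0.08) / 13 = 0.1000
σ̂ = s̄ / c₄ = 0.1000 / 0.9515 = 0.1051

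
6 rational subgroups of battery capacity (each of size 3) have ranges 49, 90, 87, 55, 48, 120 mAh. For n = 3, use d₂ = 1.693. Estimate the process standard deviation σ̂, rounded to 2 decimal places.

R̄ = (49 + 90 + 87 + 55 + 48 + 120) / 6 = 74.8333
σ̂ = R̄ / d₂ = 74.8333 / 1.693 = 44.2016

44.20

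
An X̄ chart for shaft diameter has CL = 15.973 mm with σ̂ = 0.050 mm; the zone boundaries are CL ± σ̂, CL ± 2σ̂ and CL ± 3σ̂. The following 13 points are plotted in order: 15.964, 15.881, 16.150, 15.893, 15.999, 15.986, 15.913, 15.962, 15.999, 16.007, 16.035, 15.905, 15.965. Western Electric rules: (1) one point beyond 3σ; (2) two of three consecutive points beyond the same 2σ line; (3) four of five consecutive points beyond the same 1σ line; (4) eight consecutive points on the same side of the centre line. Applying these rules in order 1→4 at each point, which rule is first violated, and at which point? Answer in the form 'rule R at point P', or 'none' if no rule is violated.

rule 1 at point 3

Zone of each point (C = within 1σ̂, B = 1σ̂–2σ̂, A = 2σ̂–3σ̂, * = beyond 3σ̂; sign = side of CL): 1:-C, 2:-B, 3:+*, 4:-B, 5:+C, 6:+C, 7:-B, 8:-C, 9:+C, 10:+C, 11:+B, 12:-B, 13:-C
Rule 1 (one point beyond the 3σ limits) is satisfied at point 3.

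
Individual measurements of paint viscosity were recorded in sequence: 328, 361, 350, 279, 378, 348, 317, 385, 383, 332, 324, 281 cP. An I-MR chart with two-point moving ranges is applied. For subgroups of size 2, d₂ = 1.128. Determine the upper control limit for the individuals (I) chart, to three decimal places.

446.909

X̄ = (328 + 361 + 350 + 279 + 378 + 348 + 317 + 385 + 383 + 332 + 324 + 281) / 12 = 338.8333
Moving ranges: 33, 11, 71, 99, 30, 31, 68, 2, 51, 8, 43; M̄R̄ = 447.0000 / 11 = 40.6364
UCL = X̄ + 3·M̄R̄/d₂ = 338.8333 + 3 × 40.6364 / 1.128 = 446.9088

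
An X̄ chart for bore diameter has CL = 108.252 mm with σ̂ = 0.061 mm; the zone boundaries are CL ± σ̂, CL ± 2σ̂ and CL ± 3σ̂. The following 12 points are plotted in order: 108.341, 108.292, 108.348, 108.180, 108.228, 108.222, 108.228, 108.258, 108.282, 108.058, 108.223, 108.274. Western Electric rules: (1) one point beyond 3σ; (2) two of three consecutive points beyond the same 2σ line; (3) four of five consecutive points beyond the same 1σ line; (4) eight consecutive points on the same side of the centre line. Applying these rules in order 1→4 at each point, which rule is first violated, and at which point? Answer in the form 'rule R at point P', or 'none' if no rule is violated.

Zone of each point (C = within 1σ̂, B = 1σ̂–2σ̂, A = 2σ̂–3σ̂, * = beyond 3σ̂; sign = side of CL): 1:+B, 2:+C, 3:+B, 4:-B, 5:-C, 6:-C, 7:-C, 8:+C, 9:+C, 10:-*, 11:-C, 12:+C
Rule 1 (one point beyond the 3σ limits) is satisfied at point 10.

rule 1 at point 10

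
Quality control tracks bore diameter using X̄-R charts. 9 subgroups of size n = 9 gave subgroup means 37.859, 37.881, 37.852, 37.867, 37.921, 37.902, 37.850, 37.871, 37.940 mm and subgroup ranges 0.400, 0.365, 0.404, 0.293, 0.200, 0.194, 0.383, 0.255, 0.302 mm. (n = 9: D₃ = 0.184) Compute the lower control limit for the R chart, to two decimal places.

0.06

R̄ = (0.400 + 0.365 + 0.404 + 0.293 + 0.200 + 0.194 + 0.383 + 0.255 + 0.302) / 9 = 2.7960 / 9 = 0.3107
LCL_R = D₃·R̄ = 0.184 × 0.3107 = 0.0572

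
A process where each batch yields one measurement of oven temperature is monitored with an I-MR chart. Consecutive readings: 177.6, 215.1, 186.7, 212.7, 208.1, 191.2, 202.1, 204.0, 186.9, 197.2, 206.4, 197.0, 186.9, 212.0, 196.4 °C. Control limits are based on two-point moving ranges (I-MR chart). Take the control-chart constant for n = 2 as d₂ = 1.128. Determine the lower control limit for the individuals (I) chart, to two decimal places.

156.32

X̄ = (177.6 + 215.1 + 186.7 + 212.7 + 208.1 + 191.2 + 202.1 + 204.0 + 186.9 + 197.2 + 206.4 + 197.0 + 186.9 + 212.0 + 196.4) / 15 = 198.6867
Moving ranges: 37.5, 28.4, 26.0, 4.6, 16.9, 10.9, 1.9, 17.1, 10.3, 9.2, 9.4, 10.1, 25.1, 15.6; M̄R̄ = 223.0000 / 14 = 15.9286
LCL = X̄ − 3·M̄R̄/d₂ = 198.6867 − 3 × 15.9286 / 1.128 = 156.3234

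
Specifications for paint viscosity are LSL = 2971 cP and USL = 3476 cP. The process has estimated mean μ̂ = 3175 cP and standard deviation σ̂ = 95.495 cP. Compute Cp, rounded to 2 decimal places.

Cp = (USL − LSL) / (6σ̂) = (3476 − 2971) / (6 × 95.495) = 505.0000 / 572.9700 = 0.8814

0.88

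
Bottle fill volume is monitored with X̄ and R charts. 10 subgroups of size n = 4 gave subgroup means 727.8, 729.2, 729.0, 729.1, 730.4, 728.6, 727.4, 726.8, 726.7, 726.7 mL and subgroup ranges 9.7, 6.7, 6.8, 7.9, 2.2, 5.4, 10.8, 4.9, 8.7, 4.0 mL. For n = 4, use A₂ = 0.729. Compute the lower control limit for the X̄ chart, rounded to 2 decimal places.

X̄̄ = (727.8 + 729.2 + 729.0 + 729.1 + 730.4 + 728.6 + 727.4 + 726.8 + 726.7 + 726.7) / 10 = 7281.7000 / 10 = 728.1700
R̄ = (9.7 + 6.7 + 6.8 + 7.9 + 2.2 + 5.4 + 10.8 + 4.9 + 8.7 + 4.0) / 10 = 67.1000 / 10 = 6.7100
LCL = X̄̄ − A₂·R̄ = 728.1700 − 0.729 × 6.7100 = 723.2784

723.28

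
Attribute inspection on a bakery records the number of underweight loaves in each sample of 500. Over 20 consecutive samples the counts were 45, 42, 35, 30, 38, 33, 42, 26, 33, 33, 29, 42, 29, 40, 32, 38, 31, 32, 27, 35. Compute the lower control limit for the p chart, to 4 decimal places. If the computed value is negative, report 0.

0.0351

p̄ = Σdᵢ / (k·n) = 692 / (20 × 500) = 0.06920
LCL = p̄ − 3·√(p̄(1−p̄)/n) = 0.06920 − 3 × 0.01135 = 0.03515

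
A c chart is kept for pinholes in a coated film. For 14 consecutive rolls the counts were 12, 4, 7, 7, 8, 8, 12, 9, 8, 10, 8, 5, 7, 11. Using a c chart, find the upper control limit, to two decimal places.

16.92

c̄ = (12 + 4 + 7 + 7 + 8 + 8 + 12 + 9 + 8 + 10 + 8 + 5 + 7 + 11) / 14 = 116 / 14 = 8.2857
UCL = c̄ + 3√c̄ = 8.2857 + 3 × √8.2857 = 8.2857 + 3 × 2.8785 = 16.9212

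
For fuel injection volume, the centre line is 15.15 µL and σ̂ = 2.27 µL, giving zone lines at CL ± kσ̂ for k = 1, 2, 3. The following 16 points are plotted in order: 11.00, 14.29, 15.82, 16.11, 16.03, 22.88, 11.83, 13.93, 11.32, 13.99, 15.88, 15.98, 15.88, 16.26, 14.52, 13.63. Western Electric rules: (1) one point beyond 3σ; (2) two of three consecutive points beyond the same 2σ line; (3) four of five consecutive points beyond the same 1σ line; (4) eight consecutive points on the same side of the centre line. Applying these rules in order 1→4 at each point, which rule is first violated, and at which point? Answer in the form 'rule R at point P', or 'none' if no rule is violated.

Zone of each point (C = within 1σ̂, B = 1σ̂–2σ̂, A = 2σ̂–3σ̂, * = beyond 3σ̂; sign = side of CL): 1:-B, 2:-C, 3:+C, 4:+C, 5:+C, 6:+*, 7:-B, 8:-C, 9:-B, 10:-C, 11:+C, 12:+C, 13:+C, 14:+C, 15:-C, 16:-C
Rule 1 (one point beyond the 3σ limits) is satisfied at point 6.

rule 1 at point 6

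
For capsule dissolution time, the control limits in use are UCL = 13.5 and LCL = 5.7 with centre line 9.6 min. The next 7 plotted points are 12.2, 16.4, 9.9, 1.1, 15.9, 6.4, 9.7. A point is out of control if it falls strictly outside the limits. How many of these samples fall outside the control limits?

Compare each point to [5.7, 13.5]: sample 2 = 16.4 > UCL; sample 4 = 1.1 < LCL; sample 5 = 15.9 > UCL.

3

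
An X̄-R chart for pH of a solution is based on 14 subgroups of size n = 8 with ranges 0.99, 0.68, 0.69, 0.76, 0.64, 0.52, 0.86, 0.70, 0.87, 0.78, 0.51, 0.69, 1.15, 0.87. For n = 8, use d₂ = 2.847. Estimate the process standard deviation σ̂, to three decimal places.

0.269

R̄ = (0.99 + 0.68 + 0.69 + 0.76 + 0.64 + 0.52 + 0.86 + 0.70 + 0.87 + 0.78 + 0.51 + 0.69 + 1.15 + 0.87) / 14 = 0.7650
σ̂ = R̄ / d₂ = 0.7650 / 2.847 = 0.2687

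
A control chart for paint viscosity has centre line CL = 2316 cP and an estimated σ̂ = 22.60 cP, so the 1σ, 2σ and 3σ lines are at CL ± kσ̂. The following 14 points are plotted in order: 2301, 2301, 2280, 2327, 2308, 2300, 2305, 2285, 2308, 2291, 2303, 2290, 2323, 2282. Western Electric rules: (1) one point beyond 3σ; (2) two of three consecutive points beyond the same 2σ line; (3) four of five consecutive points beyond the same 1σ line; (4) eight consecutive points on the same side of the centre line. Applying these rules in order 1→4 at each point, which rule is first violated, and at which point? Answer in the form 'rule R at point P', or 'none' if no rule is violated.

Zone of each point (C = within 1σ̂, B = 1σ̂–2σ̂, A = 2σ̂–3σ̂, * = beyond 3σ̂; sign = side of CL): 1:-C, 2:-C, 3:-B, 4:+C, 5:-C, 6:-C, 7:-C, 8:-B, 9:-C, 10:-B, 11:-C, 12:-B, 13:+C, 14:-B
Rule 4 (eight consecutive points on the same side of the centre line) is satisfied at point 12.

rule 4 at point 12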